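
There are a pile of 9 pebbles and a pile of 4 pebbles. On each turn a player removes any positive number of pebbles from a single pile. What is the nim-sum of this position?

Bitwise XOR of the heap sizes:
  1001  (9)
  0100  (4)
  ----
  1101  (13)

13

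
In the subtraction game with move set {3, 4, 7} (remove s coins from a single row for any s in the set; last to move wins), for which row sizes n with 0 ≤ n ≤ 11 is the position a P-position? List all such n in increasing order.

Grundy values for subtraction set {3, 4, 7}:
k:     0  1  2  3  4  5  6  7  8  9 10 11
g(k):  0  0  0  1  1  1  2  2  2  3  0  0
The P-positions (g = 0) in 0..11 are 0, 1, 2, 10, 11.

0, 1, 2, 10, 11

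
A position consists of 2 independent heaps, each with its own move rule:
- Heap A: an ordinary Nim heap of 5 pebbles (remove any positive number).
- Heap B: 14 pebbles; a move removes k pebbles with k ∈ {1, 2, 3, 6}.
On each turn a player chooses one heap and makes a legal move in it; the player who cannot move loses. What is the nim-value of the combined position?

7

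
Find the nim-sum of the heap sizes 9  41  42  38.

44

Nim-sum: 9 XOR 41 XOR 42 XOR 38 = 44.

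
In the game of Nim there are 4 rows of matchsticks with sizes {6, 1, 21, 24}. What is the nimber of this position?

10

Compute the nim-sum pairwise:
6 ⊕ 1 = 7
7 ⊕ 21 = 18
18 ⊕ 24 = 10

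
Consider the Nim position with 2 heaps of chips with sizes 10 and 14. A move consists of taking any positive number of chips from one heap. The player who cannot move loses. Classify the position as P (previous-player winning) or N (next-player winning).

N-position

Write each in binary and XOR column by column:
  1010  (10)
  1110  (14)
  ----
  0100  (4)
The nim-sum is 4 ≠ 0, so this is an N-position: the player to move can win.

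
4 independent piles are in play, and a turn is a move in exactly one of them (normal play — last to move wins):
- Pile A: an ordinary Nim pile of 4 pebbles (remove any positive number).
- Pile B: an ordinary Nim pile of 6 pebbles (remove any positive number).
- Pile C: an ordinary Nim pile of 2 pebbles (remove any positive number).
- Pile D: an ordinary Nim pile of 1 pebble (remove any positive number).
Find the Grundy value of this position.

Pile A is a plain Nim pile of size 4, so its Grundy value is 4.
Pile B is a plain Nim pile of size 6, so its Grundy value is 6.
Pile C is a plain Nim pile of size 2, so its Grundy value is 2.
Pile D is a plain Nim pile of size 1, so its Grundy value is 1.
The value of a disjunctive sum is the nim-sum of the parts.
Combined value = 4 XOR 6 XOR 2 XOR 1 = 1.

1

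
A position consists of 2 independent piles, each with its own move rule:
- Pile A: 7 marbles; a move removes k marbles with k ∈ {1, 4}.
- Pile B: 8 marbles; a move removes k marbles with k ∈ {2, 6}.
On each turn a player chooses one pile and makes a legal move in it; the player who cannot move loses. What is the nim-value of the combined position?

Build the Grundy sequence for pile A with g(k) = mex{g(k−s) : s ∈ {1, 4}, s ≤ k}:
g(0) = mex{} = 0
g(1) = mex{0} = 1
g(2) = mex{1} = 0
g(3) = mex{0} = 1
g(4) = mex{0,1} = 2
g(5) = mex{1,2} = 0
g(6) = mex{0} = 1
g(7) = mex{1} = 0
So g(7) = 0.
Build the Grundy sequence for pile B with g(k) = mex{g(k−s) : s ∈ {2, 6}, s ≤ k}:
k:     0  1  2  3  4  5  6  7  8
g(k):  0  0  1  1  0  0  1  1  0
So g(8) = 0.
By the Sprague-Grundy theorem, the Grundy value of a sum of independent games is the XOR of the component values.
Combined value = 0 XOR 0 = 0.

0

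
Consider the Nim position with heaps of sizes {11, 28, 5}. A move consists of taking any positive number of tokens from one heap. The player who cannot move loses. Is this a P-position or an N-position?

Compute the nim-sum pairwise:
11 ^ 28 = 23
23 ^ 5 = 18
The nim-sum is 18 ≠ 0, so this is an N-position: the player to move can win.

N-position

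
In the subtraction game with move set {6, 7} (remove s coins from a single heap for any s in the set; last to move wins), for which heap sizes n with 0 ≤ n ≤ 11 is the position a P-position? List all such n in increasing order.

Compute g(0), g(1), … for moves {6, 7}:
g(0) = mex{} = 0
g(1) = mex{} = 0
g(2) = mex{} = 0
g(3) = mex{} = 0
g(4) = mex{} = 0
g(5) = mex{} = 0
g(6) = mex{0} = 1
g(7) = mex{0} = 1
g(8) = mex{0} = 1
g(9) = mex{0} = 1
g(10) = mex{0} = 1
g(11) = mex{0} = 1
The P-positions (g = 0) in 0..11 are 0, 1, 2, 3, 4, 5.

0, 1, 2, 3, 4, 5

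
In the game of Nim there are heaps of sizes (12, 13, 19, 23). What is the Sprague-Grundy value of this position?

5

Compute the nim-sum pairwise:
12 ^ 13 = 1
1 ^ 19 = 18
18 ^ 23 = 5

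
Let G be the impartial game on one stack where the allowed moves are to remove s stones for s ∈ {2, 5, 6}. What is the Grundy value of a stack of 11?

Build the Grundy sequence with g(k) = mex{g(k−s) : s ∈ {2, 5, 6}, s ≤ k}:
g(0) = mex{} = 0
g(1) = mex{} = 0
g(2) = mex{0} = 1
g(3) = mex{0} = 1
g(4) = mex{1} = 0
g(5) = mex{0,1} = 2
g(6) = mex{0} = 1
g(7) = mex{0,1,2} = 3
g(8) = mex{1} = 0
g(9) = mex{0,1,3} = 2
g(10) = mex{0,2} = 1
g(11) = mex{1,2} = 0
So g(11) = 0.

0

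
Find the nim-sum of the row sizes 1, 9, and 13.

5

Bitwise XOR of the heap sizes:
  0001  (1)
  1001  (9)
  1101  (13)
  ----
  0101  (5)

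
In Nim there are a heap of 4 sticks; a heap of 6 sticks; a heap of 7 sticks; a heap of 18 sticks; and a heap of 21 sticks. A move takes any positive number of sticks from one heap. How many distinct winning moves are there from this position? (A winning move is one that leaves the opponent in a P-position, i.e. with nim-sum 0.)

3

Nim-sum: 4 ^ 6 ^ 7 ^ 18 ^ 21 = 2.
The overall nim-sum is X = 2. A heap of size p has a winning move iff p XOR X < p (reduce it to p XOR X).
  4: 4 XOR 2 = 6 ≥ 4 — no move.
  6: 6 XOR 2 = 4 < 6 — winning move (to 4).
  7: 7 XOR 2 = 5 < 7 — winning move (to 5).
  18: 18 XOR 2 = 16 < 18 — winning move (to 16).
  21: 21 XOR 2 = 23 ≥ 21 — no move.
That gives 3 winning moves.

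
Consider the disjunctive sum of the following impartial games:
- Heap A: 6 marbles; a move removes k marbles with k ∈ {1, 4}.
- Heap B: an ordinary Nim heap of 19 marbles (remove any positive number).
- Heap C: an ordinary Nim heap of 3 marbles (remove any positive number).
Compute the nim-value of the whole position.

17

Grundy values for heap A (subtraction set {1, 4}):
k:     0  1  2  3  4  5  6
g(k):  0  1  0  1  2  0  1
So g(6) = 1.
Heap B is a plain Nim heap of size 19, so its Grundy value is 19.
Heap C is a plain Nim heap of size 3, so its Grundy value is 3.
The value of a disjunctive sum is the nim-sum of the parts.
Combined value = 1 ⊕ 19 ⊕ 3 = 17.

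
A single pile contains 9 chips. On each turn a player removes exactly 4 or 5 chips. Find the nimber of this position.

0

Build the Grundy sequence with g(k) = mex{g(k−s) : s ∈ {4, 5}, s ≤ k}:
g(0) = mex{} = 0
g(1) = mex{} = 0
g(2) = mex{} = 0
g(3) = mex{} = 0
g(4) = mex{0} = 1
g(5) = mex{0} = 1
g(6) = mex{0} = 1
g(7) = mex{0} = 1
g(8) = mex{0,1} = 2
g(9) = mex{1} = 0
So g(9) = 0.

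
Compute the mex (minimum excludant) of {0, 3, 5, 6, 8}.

0 is in the set but 1 is not, so the mex is 1.

1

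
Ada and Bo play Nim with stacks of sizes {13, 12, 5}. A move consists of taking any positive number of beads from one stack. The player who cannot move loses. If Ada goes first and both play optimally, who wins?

In binary:
  1101  (13)
  1100  (12)
  0101  (5)
  ----
  0100  (4)
The nim-sum is 4 ≠ 0, so this is an N-position: the player to move can win; Ada has a winning move.

Ada wins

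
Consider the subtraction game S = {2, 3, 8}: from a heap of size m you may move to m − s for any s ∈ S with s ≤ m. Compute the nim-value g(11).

Compute g(0), g(1), … for moves {2, 3, 8}:
g(0) = mex{} = 0
g(1) = mex{} = 0
g(2) = mex{0} = 1
g(3) = mex{0} = 1
g(4) = mex{0,1} = 2
g(5) = mex{1} = 0
g(6) = mex{1,2} = 0
g(7) = mex{0,2} = 1
g(8) = mex{0} = 1
g(9) = mex{0,1} = 2
g(10) = mex{1} = 0
g(11) = mex{1,2} = 0
So g(11) = 0.

0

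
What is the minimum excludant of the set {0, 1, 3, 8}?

The values 0, 1 are all present; 2 is the first non-negative integer missing from the set.

2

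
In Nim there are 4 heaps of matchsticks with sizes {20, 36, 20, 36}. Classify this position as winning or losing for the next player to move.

Nim-sum: 20 XOR 36 XOR 20 XOR 36 = 0.
The nim-sum is 0, so this is a P-position: the player to move is in a losing position under optimal play.

Losing position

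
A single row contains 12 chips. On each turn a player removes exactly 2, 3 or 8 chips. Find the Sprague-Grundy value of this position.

Build the Grundy sequence with g(k) = mex{g(k−s) : s ∈ {2, 3, 8}, s ≤ k}:
k:     0  1  2  3  4  5  6  7  8  9 10 11 12
g(k):  0  0  1  1  2  0  0  1  1  2  0  0  1
So g(12) = 1.

1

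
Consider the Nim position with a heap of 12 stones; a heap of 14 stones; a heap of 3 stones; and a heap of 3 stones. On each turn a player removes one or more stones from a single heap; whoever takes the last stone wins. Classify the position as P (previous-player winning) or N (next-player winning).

N-position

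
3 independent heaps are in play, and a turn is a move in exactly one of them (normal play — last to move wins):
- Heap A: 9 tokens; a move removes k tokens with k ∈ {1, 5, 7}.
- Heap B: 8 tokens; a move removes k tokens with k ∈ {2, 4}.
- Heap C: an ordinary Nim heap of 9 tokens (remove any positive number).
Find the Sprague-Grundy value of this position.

Grundy values for heap A (subtraction set {1, 5, 7}):
g(0) = mex{} = 0
g(1) = mex{0} = 1
g(2) = mex{1} = 0
g(3) = mex{0} = 1
g(4) = mex{1} = 0
g(5) = mex{0} = 1
g(6) = mex{1} = 0
g(7) = mex{0} = 1
g(8) = mex{1} = 0
g(9) = mex{0} = 1
So g(9) = 1.
Grundy values for heap B (subtraction set {2, 4}):
k:     0  1  2  3  4  5  6  7  8
g(k):  0  0  1  1  2  2  0  0  1
So g(8) = 1.
Heap C is a plain Nim heap of size 9, so its Grundy value is 9.
The value of a disjunctive sum is the nim-sum of the parts.
Combined value = 1 ⊕ 1 ⊕ 9 = 9.

9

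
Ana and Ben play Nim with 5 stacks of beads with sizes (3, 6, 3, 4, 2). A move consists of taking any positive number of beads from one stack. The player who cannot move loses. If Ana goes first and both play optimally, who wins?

In binary:
  011  (3)
  110  (6)
  011  (3)
  100  (4)
  010  (2)
  ---
  000  (0)
The nim-sum is 0, so this is a P-position: the player to move is in a losing position under optimal play; Ana is about to move from it and so loses — Ben wins.

Ben wins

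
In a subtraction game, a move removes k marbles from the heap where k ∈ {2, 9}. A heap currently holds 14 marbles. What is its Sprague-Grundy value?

Compute g(0), g(1), … for moves {2, 9}:
k:     0  1  2  3  4  5  6  7  8  9 10 11 12 13 14
g(k):  0  0  1  1  0  0  1  1  0  2  1  0  0  1  1
So g(14) = 1.

1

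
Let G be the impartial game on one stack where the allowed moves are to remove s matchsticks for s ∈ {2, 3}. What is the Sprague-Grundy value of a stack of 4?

2

Grundy values for subtraction set {2, 3}:
k:     0  1  2  3  4
g(k):  0  0  1  1  2
So g(4) = 2.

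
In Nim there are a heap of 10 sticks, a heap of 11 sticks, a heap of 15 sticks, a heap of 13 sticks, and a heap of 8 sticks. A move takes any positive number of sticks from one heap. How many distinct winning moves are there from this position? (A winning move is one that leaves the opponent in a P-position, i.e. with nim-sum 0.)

Compute the nim-sum pairwise:
10 ^ 11 = 1
1 ^ 15 = 14
14 ^ 13 = 3
3 ^ 8 = 11
The overall nim-sum is X = 11. A heap of size p has a winning move iff p XOR X < p (reduce it to p XOR X).
  10: 10 XOR 11 = 1 < 10 — winning move (to 1).
  11: 11 XOR 11 = 0 < 11 — winning move (to 0).
  15: 15 XOR 11 = 4 < 15 — winning move (to 4).
  13: 13 XOR 11 = 6 < 13 — winning move (to 6).
  8: 8 XOR 11 = 3 < 8 — winning move (to 3).
That gives 5 winning moves.

5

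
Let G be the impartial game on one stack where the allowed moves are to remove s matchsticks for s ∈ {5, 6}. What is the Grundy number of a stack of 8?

Grundy values for subtraction set {5, 6}:
k:     0  1  2  3  4  5  6  7  8
g(k):  0  0  0  0  0  1  1  1  1
So g(8) = 1.

1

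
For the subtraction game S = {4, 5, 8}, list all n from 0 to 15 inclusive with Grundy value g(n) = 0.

Grundy values for subtraction set {4, 5, 8}:
k:     0  1  2  3  4  5  6  7  8  9 10 11 12 13 14 15
g(k):  0  0  0  0  1  1  1  1  2  2  2  2  0  0  0  0
The P-positions (g = 0) in 0..15 are 0, 1, 2, 3, 12, 13, 14, 15.

0, 1, 2, 3, 12, 13, 14, 15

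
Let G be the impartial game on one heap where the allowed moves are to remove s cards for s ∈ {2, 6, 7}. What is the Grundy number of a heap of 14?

0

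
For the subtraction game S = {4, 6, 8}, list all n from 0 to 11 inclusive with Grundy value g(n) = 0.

0, 1, 2, 3

Compute g(0), g(1), … for moves {4, 6, 8}:
k:     0  1  2  3  4  5  6  7  8  9 10 11
g(k):  0  0  0  0  1  1  1  1  2  2  2  2
The P-positions (g = 0) in 0..11 are 0, 1, 2, 3.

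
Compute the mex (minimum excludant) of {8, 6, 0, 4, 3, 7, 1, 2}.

5

The values 0, 1, 2, 3, 4 are all present; 5 is the first non-negative integer missing from the set.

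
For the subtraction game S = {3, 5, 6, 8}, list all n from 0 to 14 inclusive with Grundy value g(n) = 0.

0, 1, 2, 11, 12, 13

Compute g(0), g(1), … for moves {3, 5, 6, 8}:
g(0) = mex{} = 0
g(1) = mex{} = 0
g(2) = mex{} = 0
g(3) = mex{0} = 1
g(4) = mex{0} = 1
g(5) = mex{0} = 1
g(6) = mex{0,1} = 2
g(7) = mex{0,1} = 2
g(8) = mex{0,1} = 2
g(9) = mex{0,1,2} = 3
g(10) = mex{0,1,2} = 3
g(11) = mex{1,2} = 0
g(12) = mex{1,2,3} = 0
g(13) = mex{1,2,3} = 0
g(14) = mex{0,2,3} = 1
The P-positions (g = 0) in 0..14 are 0, 1, 2, 11, 12, 13.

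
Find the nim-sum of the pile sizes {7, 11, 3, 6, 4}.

13

Nim-sum: 7 ^ 11 ^ 3 ^ 6 ^ 4 = 13.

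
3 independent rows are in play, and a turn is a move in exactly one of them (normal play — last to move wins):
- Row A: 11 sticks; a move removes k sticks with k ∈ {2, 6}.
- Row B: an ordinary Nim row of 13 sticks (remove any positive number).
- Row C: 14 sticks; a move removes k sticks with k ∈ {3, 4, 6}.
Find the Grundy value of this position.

Build the Grundy sequence for row A with g(k) = mex{g(k−s) : s ∈ {2, 6}, s ≤ k}:
g(0) = mex{} = 0
g(1) = mex{} = 0
g(2) = mex{0} = 1
g(3) = mex{0} = 1
g(4) = mex{1} = 0
g(5) = mex{1} = 0
g(6) = mex{0} = 1
g(7) = mex{0} = 1
g(8) = mex{1} = 0
g(9) = mex{1} = 0
g(10) = mex{0} = 1
g(11) = mex{0} = 1
So g(11) = 1.
Row B is a plain Nim row of size 13, so its Grundy value is 13.
Build the Grundy sequence for row C with g(k) = mex{g(k−s) : s ∈ {3, 4, 6}, s ≤ k}:
k:     0  1  2  3  4  5  6  7  8  9 10 11 12 13 14
g(k):  0  0  0  1  1  1  2  2  2  0  0  0  1  1  1
So g(14) = 1.
By the Sprague-Grundy theorem, the Grundy value of a sum of independent games is the XOR of the component values.
Combined value = 1 XOR 13 XOR 1 = 13.

13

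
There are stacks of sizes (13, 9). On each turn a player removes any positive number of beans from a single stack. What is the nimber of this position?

Compute the nim-sum pairwise:
13 ^ 9 = 4

4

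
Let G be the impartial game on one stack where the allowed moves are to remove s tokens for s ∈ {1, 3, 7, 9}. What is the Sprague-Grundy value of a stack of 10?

Build the Grundy sequence with g(k) = mex{g(k−s) : s ∈ {1, 3, 7, 9}, s ≤ k}:
k:     0  1  2  3  4  5  6  7  8  9 10
g(k):  0  1  0  1  0  1  0  1  0  1  0
So g(10) = 0.

0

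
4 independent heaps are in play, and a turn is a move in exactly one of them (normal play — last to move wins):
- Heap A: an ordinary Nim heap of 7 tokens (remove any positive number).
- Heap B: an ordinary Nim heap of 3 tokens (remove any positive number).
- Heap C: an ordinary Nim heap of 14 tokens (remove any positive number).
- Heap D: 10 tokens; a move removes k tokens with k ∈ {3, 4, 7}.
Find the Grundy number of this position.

10

Heap A is a plain Nim heap of size 7, so its Grundy value is 7.
Heap B is a plain Nim heap of size 3, so its Grundy value is 3.
Heap C is a plain Nim heap of size 14, so its Grundy value is 14.
For heap D, compute g(0), g(1), … with moves {3, 4, 7}:
g(0) = mex{} = 0
g(1) = mex{} = 0
g(2) = mex{} = 0
g(3) = mex{0} = 1
g(4) = mex{0} = 1
g(5) = mex{0} = 1
g(6) = mex{0,1} = 2
g(7) = mex{0,1} = 2
g(8) = mex{0,1} = 2
g(9) = mex{0,1,2} = 3
g(10) = mex{1,2} = 0
So g(10) = 0.
The value of a disjunctive sum is the nim-sum of the parts.
Combined value = 7 ⊕ 3 ⊕ 14 ⊕ 0 = 10.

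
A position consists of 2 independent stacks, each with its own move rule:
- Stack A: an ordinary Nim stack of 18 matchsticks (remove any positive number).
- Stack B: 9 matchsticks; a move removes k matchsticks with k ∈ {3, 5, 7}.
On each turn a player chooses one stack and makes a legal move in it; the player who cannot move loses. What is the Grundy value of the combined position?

17

Stack A is a plain Nim stack of size 18, so its Grundy value is 18.
Build the Grundy sequence for stack B with g(k) = mex{g(k−s) : s ∈ {3, 5, 7}, s ≤ k}:
g(0) = mex{} = 0
g(1) = mex{} = 0
g(2) = mex{} = 0
g(3) = mex{0} = 1
g(4) = mex{0} = 1
g(5) = mex{0} = 1
g(6) = mex{0,1} = 2
g(7) = mex{0,1} = 2
g(8) = mex{0,1} = 2
g(9) = mex{0,1,2} = 3
So g(9) = 3.
By the Sprague-Grundy theorem, the Grundy value of a sum of independent games is the XOR of the component values.
Combined value = 18 ⊕ 3 = 17.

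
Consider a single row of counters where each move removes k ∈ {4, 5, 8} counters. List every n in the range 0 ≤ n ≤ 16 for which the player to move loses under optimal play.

0, 1, 2, 3, 12, 13, 14, 15

Compute g(0), g(1), … for moves {4, 5, 8}:
k:     0  1  2  3  4  5  6  7  8  9 10 11 12 13 14 15 16
g(k):  0  0  0  0  1  1  1  1  2  2  2  2  0  0  0  0  1
The P-positions (g = 0) in 0..16 are 0, 1, 2, 3, 12, 13, 14, 15.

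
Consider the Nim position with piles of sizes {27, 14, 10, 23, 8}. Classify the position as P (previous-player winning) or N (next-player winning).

Write each in binary and XOR column by column:
  11011  (27)
  01110  (14)
  01010  (10)
  10111  (23)
  01000  (8)
  -----
  00000  (0)
The nim-sum is 0, so this is a P-position: the player to move is in a losing position under optimal play.

P-position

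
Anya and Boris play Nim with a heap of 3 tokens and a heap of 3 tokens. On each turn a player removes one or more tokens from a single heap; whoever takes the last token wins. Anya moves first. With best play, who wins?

Nim-sum: 3 ⊕ 3 = 0.
The nim-sum is 0, so this is a P-position: the player to move is in a losing position under optimal play; Anya is about to move from it and so loses — Boris wins.

Boris wins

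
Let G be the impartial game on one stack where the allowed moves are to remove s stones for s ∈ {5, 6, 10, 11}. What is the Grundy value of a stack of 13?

2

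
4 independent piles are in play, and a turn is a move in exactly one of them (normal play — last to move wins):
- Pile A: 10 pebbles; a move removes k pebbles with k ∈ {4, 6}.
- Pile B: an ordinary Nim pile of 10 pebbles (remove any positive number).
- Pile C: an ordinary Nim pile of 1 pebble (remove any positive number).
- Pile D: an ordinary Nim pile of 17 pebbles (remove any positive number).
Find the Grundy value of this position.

Build the Grundy sequence for pile A with g(k) = mex{g(k−s) : s ∈ {4, 6}, s ≤ k}:
g(0) = mex{} = 0
g(1) = mex{} = 0
g(2) = mex{} = 0
g(3) = mex{} = 0
g(4) = mex{0} = 1
g(5) = mex{0} = 1
g(6) = mex{0} = 1
g(7) = mex{0} = 1
g(8) = mex{0,1} = 2
g(9) = mex{0,1} = 2
g(10) = mex{1} = 0
So g(10) = 0.
Pile B is a plain Nim pile of size 10, so its Grundy value is 10.
Pile C is a plain Nim pile of size 1, so its Grundy value is 1.
Pile D is a plain Nim pile of size 17, so its Grundy value is 17.
The value of a disjunctive sum is the nim-sum of the parts.
Combined value = 0 XOR 10 XOR 1 XOR 17 = 26.

26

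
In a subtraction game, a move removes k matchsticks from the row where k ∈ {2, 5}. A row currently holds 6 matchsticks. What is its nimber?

Grundy values for subtraction set {2, 5}:
k:     0  1  2  3  4  5  6
g(k):  0  0  1  1  0  2  1
So g(6) = 1.

1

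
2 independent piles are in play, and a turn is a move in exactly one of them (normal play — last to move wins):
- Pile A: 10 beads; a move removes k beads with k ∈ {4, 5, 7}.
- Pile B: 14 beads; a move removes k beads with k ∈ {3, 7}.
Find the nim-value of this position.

For pile A, compute g(0), g(1), … with moves {4, 5, 7}:
g(0) = mex{} = 0
g(1) = mex{} = 0
g(2) = mex{} = 0
g(3) = mex{} = 0
g(4) = mex{0} = 1
g(5) = mex{0} = 1
g(6) = mex{0} = 1
g(7) = mex{0} = 1
g(8) = mex{0,1} = 2
g(9) = mex{0,1} = 2
g(10) = mex{0,1} = 2
So g(10) = 2.
For pile B, compute g(0), g(1), … with moves {3, 7}:
k:     0  1  2  3  4  5  6  7  8  9 10 11 12 13 14
g(k):  0  0  0  1  1  1  0  2  2  1  0  0  0  1  1
So g(14) = 1.
By the Sprague-Grundy theorem, the Grundy value of a sum of independent games is the XOR of the component values.
Combined value = 2 ⊕ 1 = 3.

3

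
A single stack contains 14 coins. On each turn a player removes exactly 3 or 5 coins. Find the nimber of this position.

Grundy values for subtraction set {3, 5}:
g(0) = mex{} = 0
g(1) = mex{} = 0
g(2) = mex{} = 0
g(3) = mex{0} = 1
g(4) = mex{0} = 1
g(5) = mex{0} = 1
g(6) = mex{0,1} = 2
g(7) = mex{0,1} = 2
g(8) = mex{1} = 0
g(9) = mex{1,2} = 0
g(10) = mex{1,2} = 0
g(11) = mex{0,2} = 1
g(12) = mex{0,2} = 1
g(13) = mex{0} = 1
g(14) = mex{0,1} = 2
So g(14) = 2.

2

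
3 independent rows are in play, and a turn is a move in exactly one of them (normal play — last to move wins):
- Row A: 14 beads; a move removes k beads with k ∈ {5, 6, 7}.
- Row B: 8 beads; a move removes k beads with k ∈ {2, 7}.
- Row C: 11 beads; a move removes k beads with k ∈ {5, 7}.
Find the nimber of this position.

0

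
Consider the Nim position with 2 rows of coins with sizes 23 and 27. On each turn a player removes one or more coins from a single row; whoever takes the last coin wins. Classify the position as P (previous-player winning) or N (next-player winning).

N-position

Write each in binary and XOR column by column:
  10111  (23)
  11011  (27)
  -----
  01100  (12)
The nim-sum is 12 ≠ 0, so this is an N-position: the player to move can win.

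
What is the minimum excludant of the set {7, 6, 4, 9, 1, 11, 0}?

The values 0, 1 are all present; 2 is the first non-negative integer missing from the set.

2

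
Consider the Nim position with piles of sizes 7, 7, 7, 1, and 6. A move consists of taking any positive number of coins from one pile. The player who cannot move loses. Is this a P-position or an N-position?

Write each in binary and XOR column by column:
  111  (7)
  111  (7)
  111  (7)
  001  (1)
  110  (6)
  ---
  000  (0)
The nim-sum is 0, so this is a P-position: the player to move is in a losing position under optimal play.

P-position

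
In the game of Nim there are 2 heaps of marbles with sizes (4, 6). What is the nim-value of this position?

2

Nim-sum: 4 XOR 6 = 2.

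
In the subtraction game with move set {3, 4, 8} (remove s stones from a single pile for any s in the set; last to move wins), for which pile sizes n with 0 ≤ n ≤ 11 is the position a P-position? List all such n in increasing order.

0, 1, 2, 7

Grundy values for subtraction set {3, 4, 8}:
g(0) = mex{} = 0
g(1) = mex{} = 0
g(2) = mex{} = 0
g(3) = mex{0} = 1
g(4) = mex{0} = 1
g(5) = mex{0} = 1
g(6) = mex{0,1} = 2
g(7) = mex{1} = 0
g(8) = mex{0,1} = 2
g(9) = mex{0,1,2} = 3
g(10) = mex{0,2} = 1
g(11) = mex{0,1,2} = 3
The P-positions (g = 0) in 0..11 are 0, 1, 2, 7.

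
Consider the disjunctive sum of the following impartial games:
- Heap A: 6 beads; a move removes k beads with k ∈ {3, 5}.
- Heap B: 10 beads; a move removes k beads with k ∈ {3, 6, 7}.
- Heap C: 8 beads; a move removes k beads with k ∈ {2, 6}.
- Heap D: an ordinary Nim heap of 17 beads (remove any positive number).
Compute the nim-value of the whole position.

19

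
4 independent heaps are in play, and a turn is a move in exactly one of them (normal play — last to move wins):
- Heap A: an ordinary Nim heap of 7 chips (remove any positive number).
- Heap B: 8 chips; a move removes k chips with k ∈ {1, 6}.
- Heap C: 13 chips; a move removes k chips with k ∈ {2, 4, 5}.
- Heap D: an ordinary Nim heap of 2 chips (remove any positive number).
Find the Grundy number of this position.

7

Heap A is a plain Nim heap of size 7, so its Grundy value is 7.
For heap B, compute g(0), g(1), … with moves {1, 6}:
k:     0  1  2  3  4  5  6  7  8
g(k):  0  1  0  1  0  1  2  0  1
So g(8) = 1.
For heap C, compute g(0), g(1), … with moves {2, 4, 5}:
g(0) = mex{} = 0
g(1) = mex{} = 0
g(2) = mex{0} = 1
g(3) = mex{0} = 1
g(4) = mex{0,1} = 2
g(5) = mex{0,1} = 2
g(6) = mex{0,1,2} = 3
g(7) = mex{1,2} = 0
g(8) = mex{1,2,3} = 0
g(9) = mex{0,2} = 1
g(10) = mex{0,2,3} = 1
g(11) = mex{0,1,3} = 2
g(12) = mex{0,1} = 2
g(13) = mex{0,1,2} = 3
So g(13) = 3.
Heap D is a plain Nim heap of size 2, so its Grundy value is 2.
By the Sprague-Grundy theorem, the Grundy value of a sum of independent games is the XOR of the component values.
Combined value = 7 XOR 1 XOR 3 XOR 2 = 7.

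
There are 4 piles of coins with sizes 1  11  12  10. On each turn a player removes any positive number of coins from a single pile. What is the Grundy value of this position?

12

Nim-sum: 1 XOR 11 XOR 12 XOR 10 = 12.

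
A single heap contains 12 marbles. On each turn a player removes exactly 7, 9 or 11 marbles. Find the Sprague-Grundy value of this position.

1

Compute g(0), g(1), … for moves {7, 9, 11}:
g(0) = mex{} = 0
g(1) = mex{} = 0
g(2) = mex{} = 0
g(3) = mex{} = 0
g(4) = mex{} = 0
g(5) = mex{} = 0
g(6) = mex{} = 0
g(7) = mex{0} = 1
g(8) = mex{0} = 1
g(9) = mex{0} = 1
g(10) = mex{0} = 1
g(11) = mex{0} = 1
g(12) = mex{0} = 1
So g(12) = 1.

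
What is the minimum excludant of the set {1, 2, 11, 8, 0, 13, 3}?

4

The values 0, 1, 2, 3 are all present; 4 is the first non-negative integer missing from the set.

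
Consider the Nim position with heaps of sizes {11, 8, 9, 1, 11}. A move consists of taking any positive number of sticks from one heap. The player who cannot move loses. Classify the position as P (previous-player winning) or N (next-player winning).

P-position

Write each in binary and XOR column by column:
  1011  (11)
  1000  (8)
  1001  (9)
  0001  (1)
  1011  (11)
  ----
  0000  (0)
The nim-sum is 0, so this is a P-position: the player to move is in a losing position under optimal play.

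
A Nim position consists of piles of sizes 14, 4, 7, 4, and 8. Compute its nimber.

Nim-sum: 14 ⊕ 4 ⊕ 7 ⊕ 4 ⊕ 8 = 1.

1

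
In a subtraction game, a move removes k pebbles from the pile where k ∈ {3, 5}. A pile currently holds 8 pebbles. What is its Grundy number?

0

Grundy values for subtraction set {3, 5}:
g(0) = mex{} = 0
g(1) = mex{} = 0
g(2) = mex{} = 0
g(3) = mex{0} = 1
g(4) = mex{0} = 1
g(5) = mex{0} = 1
g(6) = mex{0,1} = 2
g(7) = mex{0,1} = 2
g(8) = mex{1} = 0
So g(8) = 0.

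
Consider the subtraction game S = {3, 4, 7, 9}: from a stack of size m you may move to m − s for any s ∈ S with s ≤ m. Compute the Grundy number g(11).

3

Build the Grundy sequence with g(k) = mex{g(k−s) : s ∈ {3, 4, 7, 9}, s ≤ k}:
g(0) = mex{} = 0
g(1) = mex{} = 0
g(2) = mex{} = 0
g(3) = mex{0} = 1
g(4) = mex{0} = 1
g(5) = mex{0} = 1
g(6) = mex{0,1} = 2
g(7) = mex{0,1} = 2
g(8) = mex{0,1} = 2
g(9) = mex{0,1,2} = 3
g(10) = mex{0,1,2} = 3
g(11) = mex{0,1,2} = 3
So g(11) = 3.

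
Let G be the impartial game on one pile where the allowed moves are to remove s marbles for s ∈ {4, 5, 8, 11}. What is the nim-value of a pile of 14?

Grundy values for subtraction set {4, 5, 8, 11}:
g(0) = mex{} = 0
g(1) = mex{} = 0
g(2) = mex{} = 0
g(3) = mex{} = 0
g(4) = mex{0} = 1
g(5) = mex{0} = 1
g(6) = mex{0} = 1
g(7) = mex{0} = 1
g(8) = mex{0,1} = 2
g(9) = mex{0,1} = 2
g(10) = mex{0,1} = 2
g(11) = mex{0,1} = 2
g(12) = mex{0,1,2} = 3
g(13) = mex{0,1,2} = 3
g(14) = mex{0,1,2} = 3
So g(14) = 3.

3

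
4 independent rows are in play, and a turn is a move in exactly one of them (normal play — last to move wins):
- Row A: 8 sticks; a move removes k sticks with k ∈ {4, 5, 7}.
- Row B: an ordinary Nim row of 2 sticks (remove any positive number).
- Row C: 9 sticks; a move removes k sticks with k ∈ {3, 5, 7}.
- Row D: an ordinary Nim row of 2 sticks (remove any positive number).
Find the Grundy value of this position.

For row A, compute g(0), g(1), … with moves {4, 5, 7}:
g(0) = mex{} = 0
g(1) = mex{} = 0
g(2) = mex{} = 0
g(3) = mex{} = 0
g(4) = mex{0} = 1
g(5) = mex{0} = 1
g(6) = mex{0} = 1
g(7) = mex{0} = 1
g(8) = mex{0,1} = 2
So g(8) = 2.
Row B is a plain Nim row of size 2, so its Grundy value is 2.
Build the Grundy sequence for row C with g(k) = mex{g(k−s) : s ∈ {3, 5, 7}, s ≤ k}:
k:     0  1  2  3  4  5  6  7  8  9
g(k):  0  0  0  1  1  1  2  2  2  3
So g(9) = 3.
Row D is a plain Nim row of size 2, so its Grundy value is 2.
The value of a disjunctive sum is the nim-sum of the parts.
Combined value = 2 ⊕ 2 ⊕ 3 ⊕ 2 = 1.

1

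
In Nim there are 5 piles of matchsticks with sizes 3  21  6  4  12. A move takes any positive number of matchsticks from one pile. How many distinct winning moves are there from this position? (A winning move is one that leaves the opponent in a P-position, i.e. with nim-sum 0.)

Write each in binary and XOR column by column:
  00011  (3)
  10101  (21)
  00110  (6)
  00100  (4)
  01100  (12)
  -----
  11000  (24)
The overall nim-sum is X = 24. A pile of size p has a winning move iff p XOR X < p (reduce it to p XOR X).
  3: 3 XOR 24 = 27 ≥ 3 — no move.
  21: 21 XOR 24 = 13 < 21 — winning move (to 13).
  6: 6 XOR 24 = 30 ≥ 6 — no move.
  4: 4 XOR 24 = 28 ≥ 4 — no move.
  12: 12 XOR 24 = 20 ≥ 12 — no move.
That gives 1 winning move.

1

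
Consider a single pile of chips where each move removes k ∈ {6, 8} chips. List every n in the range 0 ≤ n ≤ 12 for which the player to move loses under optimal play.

0, 1, 2, 3, 4, 5

Compute g(0), g(1), … for moves {6, 8}:
k:     0  1  2  3  4  5  6  7  8  9 10 11 12
g(k):  0  0  0  0  0  0  1  1  1  1  1  1  2
The P-positions (g = 0) in 0..12 are 0, 1, 2, 3, 4, 5.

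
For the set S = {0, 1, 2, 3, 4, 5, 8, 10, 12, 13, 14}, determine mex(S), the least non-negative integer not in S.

6

The values 0, 1, 2, 3, 4, 5 are all present; 6 is the first non-negative integer missing from the set.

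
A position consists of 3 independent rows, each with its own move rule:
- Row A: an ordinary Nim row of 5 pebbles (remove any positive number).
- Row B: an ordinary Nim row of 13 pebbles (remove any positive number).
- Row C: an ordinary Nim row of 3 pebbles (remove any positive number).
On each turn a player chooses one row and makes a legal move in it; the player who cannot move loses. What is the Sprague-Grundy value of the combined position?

Row A is a plain Nim row of size 5, so its Grundy value is 5.
Row B is a plain Nim row of size 13, so its Grundy value is 13.
Row C is a plain Nim row of size 3, so its Grundy value is 3.
By the Sprague-Grundy theorem, the Grundy value of a sum of independent games is the XOR of the component values.
Combined value = 5 XOR 13 XOR 3 = 11.

11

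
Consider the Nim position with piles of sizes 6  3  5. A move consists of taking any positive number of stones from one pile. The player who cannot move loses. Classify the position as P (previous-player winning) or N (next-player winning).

In binary:
  110  (6)
  011  (3)
  101  (5)
  ---
  000  (0)
The nim-sum is 0, so this is a P-position: the player to move is in a losing position under optimal play.

P-position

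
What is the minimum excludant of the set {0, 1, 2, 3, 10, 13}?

The values 0, 1, 2, 3 are all present; 4 is the first non-negative integer missing from the set.

4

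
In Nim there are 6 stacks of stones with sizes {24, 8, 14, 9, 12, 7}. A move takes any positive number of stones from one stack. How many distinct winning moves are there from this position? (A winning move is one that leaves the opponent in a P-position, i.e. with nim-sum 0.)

Nim-sum: 24 XOR 8 XOR 14 XOR 9 XOR 12 XOR 7 = 28.
The overall nim-sum is X = 28. A stack of size p has a winning move iff p XOR X < p (reduce it to p XOR X).
  24: 24 XOR 28 = 4 < 24 — winning move (to 4).
  8: 8 XOR 28 = 20 ≥ 8 — no move.
  14: 14 XOR 28 = 18 ≥ 14 — no move.
  9: 9 XOR 28 = 21 ≥ 9 — no move.
  12: 12 XOR 28 = 16 ≥ 12 — no move.
  7: 7 XOR 28 = 27 ≥ 7 — no move.
That gives 1 winning move.

1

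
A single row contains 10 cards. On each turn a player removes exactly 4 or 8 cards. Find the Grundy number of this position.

Grundy values for subtraction set {4, 8}:
g(0) = mex{} = 0
g(1) = mex{} = 0
g(2) = mex{} = 0
g(3) = mex{} = 0
g(4) = mex{0} = 1
g(5) = mex{0} = 1
g(6) = mex{0} = 1
g(7) = mex{0} = 1
g(8) = mex{0,1} = 2
g(9) = mex{0,1} = 2
g(10) = mex{0,1} = 2
So g(10) = 2.

2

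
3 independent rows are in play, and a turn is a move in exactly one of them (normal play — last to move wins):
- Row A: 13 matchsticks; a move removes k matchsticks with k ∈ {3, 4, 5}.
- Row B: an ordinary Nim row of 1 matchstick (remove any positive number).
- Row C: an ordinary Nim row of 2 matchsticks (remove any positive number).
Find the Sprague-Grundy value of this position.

Build the Grundy sequence for row A with g(k) = mex{g(k−s) : s ∈ {3, 4, 5}, s ≤ k}:
k:     0  1  2  3  4  5  6  7  8  9 10 11 12 13
g(k):  0  0  0  1  1  1  2  2  0  0  0  1  1  1
So g(13) = 1.
Row B is a plain Nim row of size 1, so its Grundy value is 1.
Row C is a plain Nim row of size 2, so its Grundy value is 2.
The value of a disjunctive sum is the nim-sum of the parts.
Combined value = 1 XOR 1 XOR 2 = 2.

2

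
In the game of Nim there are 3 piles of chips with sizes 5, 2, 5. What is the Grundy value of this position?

Write each in binary and XOR column by column:
  101  (5)
  010  (2)
  101  (5)
  ---
  010  (2)

2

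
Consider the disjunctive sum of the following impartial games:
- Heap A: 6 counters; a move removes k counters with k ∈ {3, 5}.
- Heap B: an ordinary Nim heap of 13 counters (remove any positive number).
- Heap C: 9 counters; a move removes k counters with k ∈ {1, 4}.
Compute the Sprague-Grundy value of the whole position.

13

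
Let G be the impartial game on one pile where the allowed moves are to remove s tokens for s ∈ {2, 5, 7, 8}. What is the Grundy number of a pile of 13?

0

Build the Grundy sequence with g(k) = mex{g(k−s) : s ∈ {2, 5, 7, 8}, s ≤ k}:
g(0) = mex{} = 0
g(1) = mex{} = 0
g(2) = mex{0} = 1
g(3) = mex{0} = 1
g(4) = mex{1} = 0
g(5) = mex{0,1} = 2
g(6) = mex{0} = 1
g(7) = mex{0,1,2} = 3
g(8) = mex{0,1} = 2
g(9) = mex{0,1,3} = 2
g(10) = mex{1,2} = 0
g(11) = mex{0,1,2} = 3
g(12) = mex{0,2,3} = 1
g(13) = mex{1,2,3} = 0
So g(13) = 0.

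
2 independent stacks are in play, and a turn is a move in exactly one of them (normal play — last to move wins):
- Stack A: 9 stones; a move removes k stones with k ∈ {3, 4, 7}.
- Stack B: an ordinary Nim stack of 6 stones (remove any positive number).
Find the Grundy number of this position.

5

Grundy values for stack A (subtraction set {3, 4, 7}):
k:     0  1  2  3  4  5  6  7  8  9
g(k):  0  0  0  1  1  1  2  2  2  3
So g(9) = 3.
Stack B is a plain Nim stack of size 6, so its Grundy value is 6.
The value of a disjunctive sum is the nim-sum of the parts.
Combined value = 3 ⊕ 6 = 5.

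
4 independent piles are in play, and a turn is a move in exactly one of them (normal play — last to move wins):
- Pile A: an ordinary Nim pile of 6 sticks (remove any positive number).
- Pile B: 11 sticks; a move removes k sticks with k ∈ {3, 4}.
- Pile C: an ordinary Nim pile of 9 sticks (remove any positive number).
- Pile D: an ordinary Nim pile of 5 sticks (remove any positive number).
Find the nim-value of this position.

11

Pile A is a plain Nim pile of size 6, so its Grundy value is 6.
Build the Grundy sequence for pile B with g(k) = mex{g(k−s) : s ∈ {3, 4}, s ≤ k}:
g(0) = mex{} = 0
g(1) = mex{} = 0
g(2) = mex{} = 0
g(3) = mex{0} = 1
g(4) = mex{0} = 1
g(5) = mex{0} = 1
g(6) = mex{0,1} = 2
g(7) = mex{1} = 0
g(8) = mex{1} = 0
g(9) = mex{1,2} = 0
g(10) = mex{0,2} = 1
g(11) = mex{0} = 1
So g(11) = 1.
Pile C is a plain Nim pile of size 9, so its Grundy value is 9.
Pile D is a plain Nim pile of size 5, so its Grundy value is 5.
By the Sprague-Grundy theorem, the Grundy value of a sum of independent games is the XOR of the component values.
Combined value = 6 ⊕ 1 ⊕ 9 ⊕ 5 = 11.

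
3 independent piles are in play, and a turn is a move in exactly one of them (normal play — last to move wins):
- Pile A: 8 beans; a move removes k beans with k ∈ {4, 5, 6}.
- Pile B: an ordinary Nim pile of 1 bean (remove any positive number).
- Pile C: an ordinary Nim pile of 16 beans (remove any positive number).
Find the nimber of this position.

For pile A, compute g(0), g(1), … with moves {4, 5, 6}:
k:     0  1  2  3  4  5  6  7  8
g(k):  0  0  0  0  1  1  1  1  2
So g(8) = 2.
Pile B is a plain Nim pile of size 1, so its Grundy value is 1.
Pile C is a plain Nim pile of size 16, so its Grundy value is 16.
The value of a disjunctive sum is the nim-sum of the parts.
Combined value = 2 ⊕ 1 ⊕ 16 = 19.

19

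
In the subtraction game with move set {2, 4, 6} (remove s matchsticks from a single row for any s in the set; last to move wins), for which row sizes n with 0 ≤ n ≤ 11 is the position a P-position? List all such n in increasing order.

0, 1, 8, 9

Build the Grundy sequence with g(k) = mex{g(k−s) : s ∈ {2, 4, 6}, s ≤ k}:
g(0) = mex{} = 0
g(1) = mex{} = 0
g(2) = mex{0} = 1
g(3) = mex{0} = 1
g(4) = mex{0,1} = 2
g(5) = mex{0,1} = 2
g(6) = mex{0,1,2} = 3
g(7) = mex{0,1,2} = 3
g(8) = mex{1,2,3} = 0
g(9) = mex{1,2,3} = 0
g(10) = mex{0,2,3} = 1
g(11) = mex{0,2,3} = 1
The P-positions (g = 0) in 0..11 are 0, 1, 8, 9.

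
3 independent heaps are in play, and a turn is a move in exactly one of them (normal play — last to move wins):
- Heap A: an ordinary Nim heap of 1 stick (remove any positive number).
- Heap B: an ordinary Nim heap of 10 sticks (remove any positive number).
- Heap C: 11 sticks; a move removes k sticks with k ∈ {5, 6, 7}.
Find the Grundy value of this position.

9

Heap A is a plain Nim heap of size 1, so its Grundy value is 1.
Heap B is a plain Nim heap of size 10, so its Grundy value is 10.
Build the Grundy sequence for heap C with g(k) = mex{g(k−s) : s ∈ {5, 6, 7}, s ≤ k}:
g(0) = mex{} = 0
g(1) = mex{} = 0
g(2) = mex{} = 0
g(3) = mex{} = 0
g(4) = mex{} = 0
g(5) = mex{0} = 1
g(6) = mex{0} = 1
g(7) = mex{0} = 1
g(8) = mex{0} = 1
g(9) = mex{0} = 1
g(10) = mex{0,1} = 2
g(11) = mex{0,1} = 2
So g(11) = 2.
The value of a disjunctive sum is the nim-sum of the parts.
Combined value = 1 XOR 10 XOR 2 = 9.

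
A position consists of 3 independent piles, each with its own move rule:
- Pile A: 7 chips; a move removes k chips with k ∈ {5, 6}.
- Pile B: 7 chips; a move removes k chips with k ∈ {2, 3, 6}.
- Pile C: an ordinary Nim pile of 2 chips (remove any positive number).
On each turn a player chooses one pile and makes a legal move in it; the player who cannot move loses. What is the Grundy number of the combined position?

2

For pile A, compute g(0), g(1), … with moves {5, 6}:
g(0) = mex{} = 0
g(1) = mex{} = 0
g(2) = mex{} = 0
g(3) = mex{} = 0
g(4) = mex{} = 0
g(5) = mex{0} = 1
g(6) = mex{0} = 1
g(7) = mex{0} = 1
So g(7) = 1.
Grundy values for pile B (subtraction set {2, 3, 6}):
g(0) = mex{} = 0
g(1) = mex{} = 0
g(2) = mex{0} = 1
g(3) = mex{0} = 1
g(4) = mex{0,1} = 2
g(5) = mex{1} = 0
g(6) = mex{0,1,2} = 3
g(7) = mex{0,2} = 1
So g(7) = 1.
Pile C is a plain Nim pile of size 2, so its Grundy value is 2.
The value of a disjunctive sum is the nim-sum of the parts.
Combined value = 1 ⊕ 1 ⊕ 2 = 2.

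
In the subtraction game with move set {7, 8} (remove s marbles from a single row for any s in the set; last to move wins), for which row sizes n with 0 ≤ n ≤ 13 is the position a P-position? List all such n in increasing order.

Compute g(0), g(1), … for moves {7, 8}:
g(0) = mex{} = 0
g(1) = mex{} = 0
g(2) = mex{} = 0
g(3) = mex{} = 0
g(4) = mex{} = 0
g(5) = mex{} = 0
g(6) = mex{} = 0
g(7) = mex{0} = 1
g(8) = mex{0} = 1
g(9) = mex{0} = 1
g(10) = mex{0} = 1
g(11) = mex{0} = 1
g(12) = mex{0} = 1
g(13) = mex{0} = 1
The P-positions (g = 0) in 0..13 are 0, 1, 2, 3, 4, 5, 6.

0, 1, 2, 3, 4, 5, 6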